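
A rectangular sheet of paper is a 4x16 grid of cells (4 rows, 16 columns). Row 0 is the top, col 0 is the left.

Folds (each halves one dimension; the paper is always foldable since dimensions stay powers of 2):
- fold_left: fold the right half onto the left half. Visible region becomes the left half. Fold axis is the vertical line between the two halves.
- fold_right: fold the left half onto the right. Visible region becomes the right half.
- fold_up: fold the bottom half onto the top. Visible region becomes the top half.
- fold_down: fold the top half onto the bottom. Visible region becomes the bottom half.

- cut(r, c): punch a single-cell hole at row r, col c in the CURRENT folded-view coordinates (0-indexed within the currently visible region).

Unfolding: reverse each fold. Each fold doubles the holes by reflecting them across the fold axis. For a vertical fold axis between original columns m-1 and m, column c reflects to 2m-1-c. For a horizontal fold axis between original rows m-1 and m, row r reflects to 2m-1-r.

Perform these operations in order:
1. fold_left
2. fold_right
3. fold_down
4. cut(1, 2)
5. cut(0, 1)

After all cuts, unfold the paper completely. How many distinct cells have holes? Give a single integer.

Answer: 16

Derivation:
Op 1 fold_left: fold axis v@8; visible region now rows[0,4) x cols[0,8) = 4x8
Op 2 fold_right: fold axis v@4; visible region now rows[0,4) x cols[4,8) = 4x4
Op 3 fold_down: fold axis h@2; visible region now rows[2,4) x cols[4,8) = 2x4
Op 4 cut(1, 2): punch at orig (3,6); cuts so far [(3, 6)]; region rows[2,4) x cols[4,8) = 2x4
Op 5 cut(0, 1): punch at orig (2,5); cuts so far [(2, 5), (3, 6)]; region rows[2,4) x cols[4,8) = 2x4
Unfold 1 (reflect across h@2): 4 holes -> [(0, 6), (1, 5), (2, 5), (3, 6)]
Unfold 2 (reflect across v@4): 8 holes -> [(0, 1), (0, 6), (1, 2), (1, 5), (2, 2), (2, 5), (3, 1), (3, 6)]
Unfold 3 (reflect across v@8): 16 holes -> [(0, 1), (0, 6), (0, 9), (0, 14), (1, 2), (1, 5), (1, 10), (1, 13), (2, 2), (2, 5), (2, 10), (2, 13), (3, 1), (3, 6), (3, 9), (3, 14)]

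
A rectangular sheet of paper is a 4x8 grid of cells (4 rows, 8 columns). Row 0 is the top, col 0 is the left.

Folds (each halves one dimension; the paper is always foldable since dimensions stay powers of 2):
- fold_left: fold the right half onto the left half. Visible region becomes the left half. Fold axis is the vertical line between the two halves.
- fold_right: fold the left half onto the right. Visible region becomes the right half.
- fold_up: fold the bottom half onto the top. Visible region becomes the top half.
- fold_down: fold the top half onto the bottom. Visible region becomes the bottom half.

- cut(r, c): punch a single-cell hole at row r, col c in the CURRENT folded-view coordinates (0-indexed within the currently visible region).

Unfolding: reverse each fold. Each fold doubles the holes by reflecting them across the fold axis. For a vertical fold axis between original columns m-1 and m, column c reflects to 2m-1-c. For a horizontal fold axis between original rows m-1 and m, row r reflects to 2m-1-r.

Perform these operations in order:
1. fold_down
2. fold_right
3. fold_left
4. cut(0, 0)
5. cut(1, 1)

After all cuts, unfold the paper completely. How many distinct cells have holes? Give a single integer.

Answer: 16

Derivation:
Op 1 fold_down: fold axis h@2; visible region now rows[2,4) x cols[0,8) = 2x8
Op 2 fold_right: fold axis v@4; visible region now rows[2,4) x cols[4,8) = 2x4
Op 3 fold_left: fold axis v@6; visible region now rows[2,4) x cols[4,6) = 2x2
Op 4 cut(0, 0): punch at orig (2,4); cuts so far [(2, 4)]; region rows[2,4) x cols[4,6) = 2x2
Op 5 cut(1, 1): punch at orig (3,5); cuts so far [(2, 4), (3, 5)]; region rows[2,4) x cols[4,6) = 2x2
Unfold 1 (reflect across v@6): 4 holes -> [(2, 4), (2, 7), (3, 5), (3, 6)]
Unfold 2 (reflect across v@4): 8 holes -> [(2, 0), (2, 3), (2, 4), (2, 7), (3, 1), (3, 2), (3, 5), (3, 6)]
Unfold 3 (reflect across h@2): 16 holes -> [(0, 1), (0, 2), (0, 5), (0, 6), (1, 0), (1, 3), (1, 4), (1, 7), (2, 0), (2, 3), (2, 4), (2, 7), (3, 1), (3, 2), (3, 5), (3, 6)]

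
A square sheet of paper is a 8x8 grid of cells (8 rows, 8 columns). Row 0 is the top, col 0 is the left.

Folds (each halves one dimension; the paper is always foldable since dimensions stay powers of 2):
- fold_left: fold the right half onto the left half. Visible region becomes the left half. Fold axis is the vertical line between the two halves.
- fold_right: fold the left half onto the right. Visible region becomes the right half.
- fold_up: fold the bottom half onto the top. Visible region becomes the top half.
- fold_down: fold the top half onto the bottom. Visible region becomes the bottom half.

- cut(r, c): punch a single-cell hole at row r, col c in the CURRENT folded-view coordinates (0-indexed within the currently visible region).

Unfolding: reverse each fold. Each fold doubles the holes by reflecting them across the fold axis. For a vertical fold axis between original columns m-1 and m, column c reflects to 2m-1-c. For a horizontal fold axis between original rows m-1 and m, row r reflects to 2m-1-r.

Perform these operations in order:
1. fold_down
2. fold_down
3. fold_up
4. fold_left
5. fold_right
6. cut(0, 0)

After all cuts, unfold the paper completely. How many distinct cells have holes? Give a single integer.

Answer: 32

Derivation:
Op 1 fold_down: fold axis h@4; visible region now rows[4,8) x cols[0,8) = 4x8
Op 2 fold_down: fold axis h@6; visible region now rows[6,8) x cols[0,8) = 2x8
Op 3 fold_up: fold axis h@7; visible region now rows[6,7) x cols[0,8) = 1x8
Op 4 fold_left: fold axis v@4; visible region now rows[6,7) x cols[0,4) = 1x4
Op 5 fold_right: fold axis v@2; visible region now rows[6,7) x cols[2,4) = 1x2
Op 6 cut(0, 0): punch at orig (6,2); cuts so far [(6, 2)]; region rows[6,7) x cols[2,4) = 1x2
Unfold 1 (reflect across v@2): 2 holes -> [(6, 1), (6, 2)]
Unfold 2 (reflect across v@4): 4 holes -> [(6, 1), (6, 2), (6, 5), (6, 6)]
Unfold 3 (reflect across h@7): 8 holes -> [(6, 1), (6, 2), (6, 5), (6, 6), (7, 1), (7, 2), (7, 5), (7, 6)]
Unfold 4 (reflect across h@6): 16 holes -> [(4, 1), (4, 2), (4, 5), (4, 6), (5, 1), (5, 2), (5, 5), (5, 6), (6, 1), (6, 2), (6, 5), (6, 6), (7, 1), (7, 2), (7, 5), (7, 6)]
Unfold 5 (reflect across h@4): 32 holes -> [(0, 1), (0, 2), (0, 5), (0, 6), (1, 1), (1, 2), (1, 5), (1, 6), (2, 1), (2, 2), (2, 5), (2, 6), (3, 1), (3, 2), (3, 5), (3, 6), (4, 1), (4, 2), (4, 5), (4, 6), (5, 1), (5, 2), (5, 5), (5, 6), (6, 1), (6, 2), (6, 5), (6, 6), (7, 1), (7, 2), (7, 5), (7, 6)]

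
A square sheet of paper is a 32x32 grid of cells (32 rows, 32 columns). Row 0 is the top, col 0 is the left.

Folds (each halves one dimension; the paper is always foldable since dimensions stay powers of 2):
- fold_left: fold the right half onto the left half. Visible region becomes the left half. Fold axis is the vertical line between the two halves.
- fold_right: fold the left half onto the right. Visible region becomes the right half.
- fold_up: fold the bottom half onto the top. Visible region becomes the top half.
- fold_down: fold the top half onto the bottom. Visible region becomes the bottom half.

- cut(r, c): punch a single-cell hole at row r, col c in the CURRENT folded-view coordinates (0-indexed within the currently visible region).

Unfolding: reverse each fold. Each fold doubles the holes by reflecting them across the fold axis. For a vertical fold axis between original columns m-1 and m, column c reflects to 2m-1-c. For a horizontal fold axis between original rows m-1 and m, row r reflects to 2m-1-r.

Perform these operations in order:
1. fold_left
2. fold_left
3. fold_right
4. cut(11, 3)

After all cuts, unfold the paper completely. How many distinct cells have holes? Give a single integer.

Op 1 fold_left: fold axis v@16; visible region now rows[0,32) x cols[0,16) = 32x16
Op 2 fold_left: fold axis v@8; visible region now rows[0,32) x cols[0,8) = 32x8
Op 3 fold_right: fold axis v@4; visible region now rows[0,32) x cols[4,8) = 32x4
Op 4 cut(11, 3): punch at orig (11,7); cuts so far [(11, 7)]; region rows[0,32) x cols[4,8) = 32x4
Unfold 1 (reflect across v@4): 2 holes -> [(11, 0), (11, 7)]
Unfold 2 (reflect across v@8): 4 holes -> [(11, 0), (11, 7), (11, 8), (11, 15)]
Unfold 3 (reflect across v@16): 8 holes -> [(11, 0), (11, 7), (11, 8), (11, 15), (11, 16), (11, 23), (11, 24), (11, 31)]

Answer: 8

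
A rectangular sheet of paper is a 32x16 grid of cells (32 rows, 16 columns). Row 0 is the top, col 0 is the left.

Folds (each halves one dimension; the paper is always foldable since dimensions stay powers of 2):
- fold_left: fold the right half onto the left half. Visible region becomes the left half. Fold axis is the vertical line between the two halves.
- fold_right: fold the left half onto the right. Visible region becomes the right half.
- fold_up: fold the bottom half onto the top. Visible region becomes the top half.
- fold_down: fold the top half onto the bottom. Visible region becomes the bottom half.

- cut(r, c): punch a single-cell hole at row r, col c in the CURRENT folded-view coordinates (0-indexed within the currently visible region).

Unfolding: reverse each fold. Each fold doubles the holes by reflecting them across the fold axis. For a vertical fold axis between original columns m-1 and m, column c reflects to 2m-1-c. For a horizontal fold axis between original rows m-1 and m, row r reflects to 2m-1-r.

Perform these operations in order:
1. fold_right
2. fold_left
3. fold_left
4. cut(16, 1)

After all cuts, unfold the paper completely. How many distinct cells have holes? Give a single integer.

Op 1 fold_right: fold axis v@8; visible region now rows[0,32) x cols[8,16) = 32x8
Op 2 fold_left: fold axis v@12; visible region now rows[0,32) x cols[8,12) = 32x4
Op 3 fold_left: fold axis v@10; visible region now rows[0,32) x cols[8,10) = 32x2
Op 4 cut(16, 1): punch at orig (16,9); cuts so far [(16, 9)]; region rows[0,32) x cols[8,10) = 32x2
Unfold 1 (reflect across v@10): 2 holes -> [(16, 9), (16, 10)]
Unfold 2 (reflect across v@12): 4 holes -> [(16, 9), (16, 10), (16, 13), (16, 14)]
Unfold 3 (reflect across v@8): 8 holes -> [(16, 1), (16, 2), (16, 5), (16, 6), (16, 9), (16, 10), (16, 13), (16, 14)]

Answer: 8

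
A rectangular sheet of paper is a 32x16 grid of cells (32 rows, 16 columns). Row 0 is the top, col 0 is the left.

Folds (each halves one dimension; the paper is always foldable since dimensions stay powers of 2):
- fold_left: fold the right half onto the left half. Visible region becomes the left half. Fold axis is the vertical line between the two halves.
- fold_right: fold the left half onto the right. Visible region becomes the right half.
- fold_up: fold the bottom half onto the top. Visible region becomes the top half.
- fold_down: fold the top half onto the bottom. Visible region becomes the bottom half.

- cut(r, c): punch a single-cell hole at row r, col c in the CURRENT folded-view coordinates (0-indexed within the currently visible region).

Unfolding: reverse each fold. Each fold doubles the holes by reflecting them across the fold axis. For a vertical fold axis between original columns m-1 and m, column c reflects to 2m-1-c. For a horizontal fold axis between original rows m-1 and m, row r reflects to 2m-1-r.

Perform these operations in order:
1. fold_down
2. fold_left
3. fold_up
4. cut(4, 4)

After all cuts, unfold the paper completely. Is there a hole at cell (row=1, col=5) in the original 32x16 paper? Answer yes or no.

Op 1 fold_down: fold axis h@16; visible region now rows[16,32) x cols[0,16) = 16x16
Op 2 fold_left: fold axis v@8; visible region now rows[16,32) x cols[0,8) = 16x8
Op 3 fold_up: fold axis h@24; visible region now rows[16,24) x cols[0,8) = 8x8
Op 4 cut(4, 4): punch at orig (20,4); cuts so far [(20, 4)]; region rows[16,24) x cols[0,8) = 8x8
Unfold 1 (reflect across h@24): 2 holes -> [(20, 4), (27, 4)]
Unfold 2 (reflect across v@8): 4 holes -> [(20, 4), (20, 11), (27, 4), (27, 11)]
Unfold 3 (reflect across h@16): 8 holes -> [(4, 4), (4, 11), (11, 4), (11, 11), (20, 4), (20, 11), (27, 4), (27, 11)]
Holes: [(4, 4), (4, 11), (11, 4), (11, 11), (20, 4), (20, 11), (27, 4), (27, 11)]

Answer: no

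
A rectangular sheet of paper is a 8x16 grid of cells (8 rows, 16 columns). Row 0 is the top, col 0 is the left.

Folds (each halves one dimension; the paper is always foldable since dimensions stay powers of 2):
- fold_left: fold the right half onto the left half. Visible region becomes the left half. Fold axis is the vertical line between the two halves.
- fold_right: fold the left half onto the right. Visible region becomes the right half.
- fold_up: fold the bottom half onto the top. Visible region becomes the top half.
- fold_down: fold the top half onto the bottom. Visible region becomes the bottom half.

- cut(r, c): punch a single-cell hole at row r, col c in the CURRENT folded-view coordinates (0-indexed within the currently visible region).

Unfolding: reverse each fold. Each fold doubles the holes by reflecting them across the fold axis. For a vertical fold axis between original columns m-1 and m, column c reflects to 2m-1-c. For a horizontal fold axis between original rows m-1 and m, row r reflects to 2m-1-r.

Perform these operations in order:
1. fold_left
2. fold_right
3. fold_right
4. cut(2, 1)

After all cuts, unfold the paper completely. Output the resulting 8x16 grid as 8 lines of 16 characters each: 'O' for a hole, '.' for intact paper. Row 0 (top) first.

Answer: ................
................
O..OO..OO..OO..O
................
................
................
................
................

Derivation:
Op 1 fold_left: fold axis v@8; visible region now rows[0,8) x cols[0,8) = 8x8
Op 2 fold_right: fold axis v@4; visible region now rows[0,8) x cols[4,8) = 8x4
Op 3 fold_right: fold axis v@6; visible region now rows[0,8) x cols[6,8) = 8x2
Op 4 cut(2, 1): punch at orig (2,7); cuts so far [(2, 7)]; region rows[0,8) x cols[6,8) = 8x2
Unfold 1 (reflect across v@6): 2 holes -> [(2, 4), (2, 7)]
Unfold 2 (reflect across v@4): 4 holes -> [(2, 0), (2, 3), (2, 4), (2, 7)]
Unfold 3 (reflect across v@8): 8 holes -> [(2, 0), (2, 3), (2, 4), (2, 7), (2, 8), (2, 11), (2, 12), (2, 15)]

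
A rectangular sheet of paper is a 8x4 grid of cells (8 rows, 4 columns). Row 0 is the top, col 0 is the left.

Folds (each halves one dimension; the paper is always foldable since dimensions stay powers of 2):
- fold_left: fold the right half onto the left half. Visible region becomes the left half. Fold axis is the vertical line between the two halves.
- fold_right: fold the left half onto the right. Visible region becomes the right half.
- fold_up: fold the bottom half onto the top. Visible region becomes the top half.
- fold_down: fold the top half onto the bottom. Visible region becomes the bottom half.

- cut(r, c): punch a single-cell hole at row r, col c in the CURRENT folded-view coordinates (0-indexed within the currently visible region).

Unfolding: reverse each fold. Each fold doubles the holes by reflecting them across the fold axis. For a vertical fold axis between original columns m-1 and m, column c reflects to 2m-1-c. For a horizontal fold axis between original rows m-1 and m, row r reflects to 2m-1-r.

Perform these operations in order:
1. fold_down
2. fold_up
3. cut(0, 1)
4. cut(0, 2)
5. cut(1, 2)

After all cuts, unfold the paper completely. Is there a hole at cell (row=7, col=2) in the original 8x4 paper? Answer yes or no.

Answer: yes

Derivation:
Op 1 fold_down: fold axis h@4; visible region now rows[4,8) x cols[0,4) = 4x4
Op 2 fold_up: fold axis h@6; visible region now rows[4,6) x cols[0,4) = 2x4
Op 3 cut(0, 1): punch at orig (4,1); cuts so far [(4, 1)]; region rows[4,6) x cols[0,4) = 2x4
Op 4 cut(0, 2): punch at orig (4,2); cuts so far [(4, 1), (4, 2)]; region rows[4,6) x cols[0,4) = 2x4
Op 5 cut(1, 2): punch at orig (5,2); cuts so far [(4, 1), (4, 2), (5, 2)]; region rows[4,6) x cols[0,4) = 2x4
Unfold 1 (reflect across h@6): 6 holes -> [(4, 1), (4, 2), (5, 2), (6, 2), (7, 1), (7, 2)]
Unfold 2 (reflect across h@4): 12 holes -> [(0, 1), (0, 2), (1, 2), (2, 2), (3, 1), (3, 2), (4, 1), (4, 2), (5, 2), (6, 2), (7, 1), (7, 2)]
Holes: [(0, 1), (0, 2), (1, 2), (2, 2), (3, 1), (3, 2), (4, 1), (4, 2), (5, 2), (6, 2), (7, 1), (7, 2)]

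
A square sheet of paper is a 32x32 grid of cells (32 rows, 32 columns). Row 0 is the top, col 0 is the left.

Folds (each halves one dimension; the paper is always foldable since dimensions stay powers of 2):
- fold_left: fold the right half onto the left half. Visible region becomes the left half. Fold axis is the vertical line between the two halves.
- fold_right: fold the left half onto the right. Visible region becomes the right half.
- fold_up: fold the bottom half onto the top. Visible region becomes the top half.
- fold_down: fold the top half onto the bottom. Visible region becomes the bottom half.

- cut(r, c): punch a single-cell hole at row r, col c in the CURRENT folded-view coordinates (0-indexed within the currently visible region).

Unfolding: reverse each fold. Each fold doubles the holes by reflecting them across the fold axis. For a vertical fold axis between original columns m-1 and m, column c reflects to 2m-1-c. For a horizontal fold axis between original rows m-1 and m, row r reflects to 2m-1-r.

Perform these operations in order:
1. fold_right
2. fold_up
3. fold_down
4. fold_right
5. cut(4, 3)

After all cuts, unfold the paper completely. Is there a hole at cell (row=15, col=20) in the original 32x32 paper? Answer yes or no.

Op 1 fold_right: fold axis v@16; visible region now rows[0,32) x cols[16,32) = 32x16
Op 2 fold_up: fold axis h@16; visible region now rows[0,16) x cols[16,32) = 16x16
Op 3 fold_down: fold axis h@8; visible region now rows[8,16) x cols[16,32) = 8x16
Op 4 fold_right: fold axis v@24; visible region now rows[8,16) x cols[24,32) = 8x8
Op 5 cut(4, 3): punch at orig (12,27); cuts so far [(12, 27)]; region rows[8,16) x cols[24,32) = 8x8
Unfold 1 (reflect across v@24): 2 holes -> [(12, 20), (12, 27)]
Unfold 2 (reflect across h@8): 4 holes -> [(3, 20), (3, 27), (12, 20), (12, 27)]
Unfold 3 (reflect across h@16): 8 holes -> [(3, 20), (3, 27), (12, 20), (12, 27), (19, 20), (19, 27), (28, 20), (28, 27)]
Unfold 4 (reflect across v@16): 16 holes -> [(3, 4), (3, 11), (3, 20), (3, 27), (12, 4), (12, 11), (12, 20), (12, 27), (19, 4), (19, 11), (19, 20), (19, 27), (28, 4), (28, 11), (28, 20), (28, 27)]
Holes: [(3, 4), (3, 11), (3, 20), (3, 27), (12, 4), (12, 11), (12, 20), (12, 27), (19, 4), (19, 11), (19, 20), (19, 27), (28, 4), (28, 11), (28, 20), (28, 27)]

Answer: no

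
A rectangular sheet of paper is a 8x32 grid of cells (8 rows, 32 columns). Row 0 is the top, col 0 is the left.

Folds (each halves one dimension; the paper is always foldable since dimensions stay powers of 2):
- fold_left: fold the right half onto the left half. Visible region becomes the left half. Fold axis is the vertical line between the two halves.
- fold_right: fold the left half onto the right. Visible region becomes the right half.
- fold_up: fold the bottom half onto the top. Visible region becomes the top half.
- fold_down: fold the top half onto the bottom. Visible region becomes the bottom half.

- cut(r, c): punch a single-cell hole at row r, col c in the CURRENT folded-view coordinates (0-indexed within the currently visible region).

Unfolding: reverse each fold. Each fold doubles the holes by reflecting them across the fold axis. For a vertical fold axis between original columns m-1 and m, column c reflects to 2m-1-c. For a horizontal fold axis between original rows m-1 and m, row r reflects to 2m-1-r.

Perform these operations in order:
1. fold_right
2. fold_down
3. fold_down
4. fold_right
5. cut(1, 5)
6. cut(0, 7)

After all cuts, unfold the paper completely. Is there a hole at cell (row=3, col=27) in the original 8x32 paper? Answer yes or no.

Op 1 fold_right: fold axis v@16; visible region now rows[0,8) x cols[16,32) = 8x16
Op 2 fold_down: fold axis h@4; visible region now rows[4,8) x cols[16,32) = 4x16
Op 3 fold_down: fold axis h@6; visible region now rows[6,8) x cols[16,32) = 2x16
Op 4 fold_right: fold axis v@24; visible region now rows[6,8) x cols[24,32) = 2x8
Op 5 cut(1, 5): punch at orig (7,29); cuts so far [(7, 29)]; region rows[6,8) x cols[24,32) = 2x8
Op 6 cut(0, 7): punch at orig (6,31); cuts so far [(6, 31), (7, 29)]; region rows[6,8) x cols[24,32) = 2x8
Unfold 1 (reflect across v@24): 4 holes -> [(6, 16), (6, 31), (7, 18), (7, 29)]
Unfold 2 (reflect across h@6): 8 holes -> [(4, 18), (4, 29), (5, 16), (5, 31), (6, 16), (6, 31), (7, 18), (7, 29)]
Unfold 3 (reflect across h@4): 16 holes -> [(0, 18), (0, 29), (1, 16), (1, 31), (2, 16), (2, 31), (3, 18), (3, 29), (4, 18), (4, 29), (5, 16), (5, 31), (6, 16), (6, 31), (7, 18), (7, 29)]
Unfold 4 (reflect across v@16): 32 holes -> [(0, 2), (0, 13), (0, 18), (0, 29), (1, 0), (1, 15), (1, 16), (1, 31), (2, 0), (2, 15), (2, 16), (2, 31), (3, 2), (3, 13), (3, 18), (3, 29), (4, 2), (4, 13), (4, 18), (4, 29), (5, 0), (5, 15), (5, 16), (5, 31), (6, 0), (6, 15), (6, 16), (6, 31), (7, 2), (7, 13), (7, 18), (7, 29)]
Holes: [(0, 2), (0, 13), (0, 18), (0, 29), (1, 0), (1, 15), (1, 16), (1, 31), (2, 0), (2, 15), (2, 16), (2, 31), (3, 2), (3, 13), (3, 18), (3, 29), (4, 2), (4, 13), (4, 18), (4, 29), (5, 0), (5, 15), (5, 16), (5, 31), (6, 0), (6, 15), (6, 16), (6, 31), (7, 2), (7, 13), (7, 18), (7, 29)]

Answer: no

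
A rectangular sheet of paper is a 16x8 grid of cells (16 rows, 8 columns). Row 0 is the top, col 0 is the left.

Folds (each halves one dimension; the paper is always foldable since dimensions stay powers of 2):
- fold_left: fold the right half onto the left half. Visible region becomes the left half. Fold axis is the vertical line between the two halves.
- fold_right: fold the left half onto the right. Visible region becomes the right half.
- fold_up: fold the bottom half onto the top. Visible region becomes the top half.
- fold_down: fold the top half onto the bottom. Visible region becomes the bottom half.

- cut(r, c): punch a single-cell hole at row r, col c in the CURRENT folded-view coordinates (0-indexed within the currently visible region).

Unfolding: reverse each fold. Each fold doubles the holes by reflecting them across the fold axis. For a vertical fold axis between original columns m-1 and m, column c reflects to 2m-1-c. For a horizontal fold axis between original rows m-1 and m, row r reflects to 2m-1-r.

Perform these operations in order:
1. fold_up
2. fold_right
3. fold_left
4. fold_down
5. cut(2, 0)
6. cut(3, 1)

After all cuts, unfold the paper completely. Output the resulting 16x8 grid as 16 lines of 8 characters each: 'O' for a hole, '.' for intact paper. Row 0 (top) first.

Op 1 fold_up: fold axis h@8; visible region now rows[0,8) x cols[0,8) = 8x8
Op 2 fold_right: fold axis v@4; visible region now rows[0,8) x cols[4,8) = 8x4
Op 3 fold_left: fold axis v@6; visible region now rows[0,8) x cols[4,6) = 8x2
Op 4 fold_down: fold axis h@4; visible region now rows[4,8) x cols[4,6) = 4x2
Op 5 cut(2, 0): punch at orig (6,4); cuts so far [(6, 4)]; region rows[4,8) x cols[4,6) = 4x2
Op 6 cut(3, 1): punch at orig (7,5); cuts so far [(6, 4), (7, 5)]; region rows[4,8) x cols[4,6) = 4x2
Unfold 1 (reflect across h@4): 4 holes -> [(0, 5), (1, 4), (6, 4), (7, 5)]
Unfold 2 (reflect across v@6): 8 holes -> [(0, 5), (0, 6), (1, 4), (1, 7), (6, 4), (6, 7), (7, 5), (7, 6)]
Unfold 3 (reflect across v@4): 16 holes -> [(0, 1), (0, 2), (0, 5), (0, 6), (1, 0), (1, 3), (1, 4), (1, 7), (6, 0), (6, 3), (6, 4), (6, 7), (7, 1), (7, 2), (7, 5), (7, 6)]
Unfold 4 (reflect across h@8): 32 holes -> [(0, 1), (0, 2), (0, 5), (0, 6), (1, 0), (1, 3), (1, 4), (1, 7), (6, 0), (6, 3), (6, 4), (6, 7), (7, 1), (7, 2), (7, 5), (7, 6), (8, 1), (8, 2), (8, 5), (8, 6), (9, 0), (9, 3), (9, 4), (9, 7), (14, 0), (14, 3), (14, 4), (14, 7), (15, 1), (15, 2), (15, 5), (15, 6)]

Answer: .OO..OO.
O..OO..O
........
........
........
........
O..OO..O
.OO..OO.
.OO..OO.
O..OO..O
........
........
........
........
O..OO..O
.OO..OO.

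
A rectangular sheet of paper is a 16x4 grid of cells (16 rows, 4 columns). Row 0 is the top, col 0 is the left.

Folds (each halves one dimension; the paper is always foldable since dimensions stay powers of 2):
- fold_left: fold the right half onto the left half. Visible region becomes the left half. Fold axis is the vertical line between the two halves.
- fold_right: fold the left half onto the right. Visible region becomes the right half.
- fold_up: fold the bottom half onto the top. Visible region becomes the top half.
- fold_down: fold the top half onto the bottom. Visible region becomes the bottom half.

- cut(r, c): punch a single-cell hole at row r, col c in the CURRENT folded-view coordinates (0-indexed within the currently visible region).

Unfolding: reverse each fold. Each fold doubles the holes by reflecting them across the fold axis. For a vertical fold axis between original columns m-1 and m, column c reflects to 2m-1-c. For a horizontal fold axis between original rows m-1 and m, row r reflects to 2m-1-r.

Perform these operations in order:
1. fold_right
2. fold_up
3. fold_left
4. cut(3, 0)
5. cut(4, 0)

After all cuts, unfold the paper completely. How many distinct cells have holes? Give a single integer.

Op 1 fold_right: fold axis v@2; visible region now rows[0,16) x cols[2,4) = 16x2
Op 2 fold_up: fold axis h@8; visible region now rows[0,8) x cols[2,4) = 8x2
Op 3 fold_left: fold axis v@3; visible region now rows[0,8) x cols[2,3) = 8x1
Op 4 cut(3, 0): punch at orig (3,2); cuts so far [(3, 2)]; region rows[0,8) x cols[2,3) = 8x1
Op 5 cut(4, 0): punch at orig (4,2); cuts so far [(3, 2), (4, 2)]; region rows[0,8) x cols[2,3) = 8x1
Unfold 1 (reflect across v@3): 4 holes -> [(3, 2), (3, 3), (4, 2), (4, 3)]
Unfold 2 (reflect across h@8): 8 holes -> [(3, 2), (3, 3), (4, 2), (4, 3), (11, 2), (11, 3), (12, 2), (12, 3)]
Unfold 3 (reflect across v@2): 16 holes -> [(3, 0), (3, 1), (3, 2), (3, 3), (4, 0), (4, 1), (4, 2), (4, 3), (11, 0), (11, 1), (11, 2), (11, 3), (12, 0), (12, 1), (12, 2), (12, 3)]

Answer: 16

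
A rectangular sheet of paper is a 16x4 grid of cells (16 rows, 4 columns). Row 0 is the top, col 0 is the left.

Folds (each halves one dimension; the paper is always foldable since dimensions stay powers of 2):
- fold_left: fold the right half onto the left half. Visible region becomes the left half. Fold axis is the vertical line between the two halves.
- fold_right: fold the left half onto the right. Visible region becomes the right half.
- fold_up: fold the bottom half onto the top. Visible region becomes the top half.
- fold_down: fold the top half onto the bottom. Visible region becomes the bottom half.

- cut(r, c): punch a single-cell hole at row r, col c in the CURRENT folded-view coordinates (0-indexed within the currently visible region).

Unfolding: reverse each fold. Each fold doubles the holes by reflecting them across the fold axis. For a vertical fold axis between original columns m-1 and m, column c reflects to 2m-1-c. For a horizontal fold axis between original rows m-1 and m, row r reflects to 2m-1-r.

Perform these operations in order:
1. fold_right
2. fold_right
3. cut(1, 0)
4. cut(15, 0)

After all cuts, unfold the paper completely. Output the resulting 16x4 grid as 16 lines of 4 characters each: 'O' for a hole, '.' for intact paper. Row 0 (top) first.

Answer: ....
OOOO
....
....
....
....
....
....
....
....
....
....
....
....
....
OOOO

Derivation:
Op 1 fold_right: fold axis v@2; visible region now rows[0,16) x cols[2,4) = 16x2
Op 2 fold_right: fold axis v@3; visible region now rows[0,16) x cols[3,4) = 16x1
Op 3 cut(1, 0): punch at orig (1,3); cuts so far [(1, 3)]; region rows[0,16) x cols[3,4) = 16x1
Op 4 cut(15, 0): punch at orig (15,3); cuts so far [(1, 3), (15, 3)]; region rows[0,16) x cols[3,4) = 16x1
Unfold 1 (reflect across v@3): 4 holes -> [(1, 2), (1, 3), (15, 2), (15, 3)]
Unfold 2 (reflect across v@2): 8 holes -> [(1, 0), (1, 1), (1, 2), (1, 3), (15, 0), (15, 1), (15, 2), (15, 3)]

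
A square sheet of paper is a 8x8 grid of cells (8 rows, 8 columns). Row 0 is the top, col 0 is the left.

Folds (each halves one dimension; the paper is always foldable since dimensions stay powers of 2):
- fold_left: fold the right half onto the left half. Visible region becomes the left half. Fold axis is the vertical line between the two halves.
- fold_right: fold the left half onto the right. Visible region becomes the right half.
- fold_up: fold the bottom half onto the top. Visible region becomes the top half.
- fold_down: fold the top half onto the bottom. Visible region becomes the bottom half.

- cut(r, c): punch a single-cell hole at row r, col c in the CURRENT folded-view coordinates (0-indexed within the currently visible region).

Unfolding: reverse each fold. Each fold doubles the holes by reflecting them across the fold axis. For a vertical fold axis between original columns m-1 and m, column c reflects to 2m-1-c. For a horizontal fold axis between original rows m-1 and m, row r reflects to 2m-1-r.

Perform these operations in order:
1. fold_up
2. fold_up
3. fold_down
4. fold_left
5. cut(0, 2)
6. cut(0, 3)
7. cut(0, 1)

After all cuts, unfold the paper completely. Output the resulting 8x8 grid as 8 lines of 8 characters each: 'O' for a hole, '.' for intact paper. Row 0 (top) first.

Answer: .OOOOOO.
.OOOOOO.
.OOOOOO.
.OOOOOO.
.OOOOOO.
.OOOOOO.
.OOOOOO.
.OOOOOO.

Derivation:
Op 1 fold_up: fold axis h@4; visible region now rows[0,4) x cols[0,8) = 4x8
Op 2 fold_up: fold axis h@2; visible region now rows[0,2) x cols[0,8) = 2x8
Op 3 fold_down: fold axis h@1; visible region now rows[1,2) x cols[0,8) = 1x8
Op 4 fold_left: fold axis v@4; visible region now rows[1,2) x cols[0,4) = 1x4
Op 5 cut(0, 2): punch at orig (1,2); cuts so far [(1, 2)]; region rows[1,2) x cols[0,4) = 1x4
Op 6 cut(0, 3): punch at orig (1,3); cuts so far [(1, 2), (1, 3)]; region rows[1,2) x cols[0,4) = 1x4
Op 7 cut(0, 1): punch at orig (1,1); cuts so far [(1, 1), (1, 2), (1, 3)]; region rows[1,2) x cols[0,4) = 1x4
Unfold 1 (reflect across v@4): 6 holes -> [(1, 1), (1, 2), (1, 3), (1, 4), (1, 5), (1, 6)]
Unfold 2 (reflect across h@1): 12 holes -> [(0, 1), (0, 2), (0, 3), (0, 4), (0, 5), (0, 6), (1, 1), (1, 2), (1, 3), (1, 4), (1, 5), (1, 6)]
Unfold 3 (reflect across h@2): 24 holes -> [(0, 1), (0, 2), (0, 3), (0, 4), (0, 5), (0, 6), (1, 1), (1, 2), (1, 3), (1, 4), (1, 5), (1, 6), (2, 1), (2, 2), (2, 3), (2, 4), (2, 5), (2, 6), (3, 1), (3, 2), (3, 3), (3, 4), (3, 5), (3, 6)]
Unfold 4 (reflect across h@4): 48 holes -> [(0, 1), (0, 2), (0, 3), (0, 4), (0, 5), (0, 6), (1, 1), (1, 2), (1, 3), (1, 4), (1, 5), (1, 6), (2, 1), (2, 2), (2, 3), (2, 4), (2, 5), (2, 6), (3, 1), (3, 2), (3, 3), (3, 4), (3, 5), (3, 6), (4, 1), (4, 2), (4, 3), (4, 4), (4, 5), (4, 6), (5, 1), (5, 2), (5, 3), (5, 4), (5, 5), (5, 6), (6, 1), (6, 2), (6, 3), (6, 4), (6, 5), (6, 6), (7, 1), (7, 2), (7, 3), (7, 4), (7, 5), (7, 6)]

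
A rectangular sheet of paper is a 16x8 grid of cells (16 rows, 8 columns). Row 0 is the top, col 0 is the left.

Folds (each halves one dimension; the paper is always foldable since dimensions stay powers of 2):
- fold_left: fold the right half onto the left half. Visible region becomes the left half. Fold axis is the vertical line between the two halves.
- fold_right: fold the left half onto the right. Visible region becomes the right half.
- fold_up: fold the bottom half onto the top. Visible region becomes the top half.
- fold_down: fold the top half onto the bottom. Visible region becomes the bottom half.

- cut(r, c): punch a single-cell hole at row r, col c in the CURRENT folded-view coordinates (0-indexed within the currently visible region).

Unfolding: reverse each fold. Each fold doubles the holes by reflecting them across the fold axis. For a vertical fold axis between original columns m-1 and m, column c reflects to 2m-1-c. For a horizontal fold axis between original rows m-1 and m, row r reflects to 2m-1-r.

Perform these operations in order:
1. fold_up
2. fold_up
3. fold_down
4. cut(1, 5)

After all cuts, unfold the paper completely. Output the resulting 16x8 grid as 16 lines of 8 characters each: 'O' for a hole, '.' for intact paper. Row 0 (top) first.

Op 1 fold_up: fold axis h@8; visible region now rows[0,8) x cols[0,8) = 8x8
Op 2 fold_up: fold axis h@4; visible region now rows[0,4) x cols[0,8) = 4x8
Op 3 fold_down: fold axis h@2; visible region now rows[2,4) x cols[0,8) = 2x8
Op 4 cut(1, 5): punch at orig (3,5); cuts so far [(3, 5)]; region rows[2,4) x cols[0,8) = 2x8
Unfold 1 (reflect across h@2): 2 holes -> [(0, 5), (3, 5)]
Unfold 2 (reflect across h@4): 4 holes -> [(0, 5), (3, 5), (4, 5), (7, 5)]
Unfold 3 (reflect across h@8): 8 holes -> [(0, 5), (3, 5), (4, 5), (7, 5), (8, 5), (11, 5), (12, 5), (15, 5)]

Answer: .....O..
........
........
.....O..
.....O..
........
........
.....O..
.....O..
........
........
.....O..
.....O..
........
........
.....O..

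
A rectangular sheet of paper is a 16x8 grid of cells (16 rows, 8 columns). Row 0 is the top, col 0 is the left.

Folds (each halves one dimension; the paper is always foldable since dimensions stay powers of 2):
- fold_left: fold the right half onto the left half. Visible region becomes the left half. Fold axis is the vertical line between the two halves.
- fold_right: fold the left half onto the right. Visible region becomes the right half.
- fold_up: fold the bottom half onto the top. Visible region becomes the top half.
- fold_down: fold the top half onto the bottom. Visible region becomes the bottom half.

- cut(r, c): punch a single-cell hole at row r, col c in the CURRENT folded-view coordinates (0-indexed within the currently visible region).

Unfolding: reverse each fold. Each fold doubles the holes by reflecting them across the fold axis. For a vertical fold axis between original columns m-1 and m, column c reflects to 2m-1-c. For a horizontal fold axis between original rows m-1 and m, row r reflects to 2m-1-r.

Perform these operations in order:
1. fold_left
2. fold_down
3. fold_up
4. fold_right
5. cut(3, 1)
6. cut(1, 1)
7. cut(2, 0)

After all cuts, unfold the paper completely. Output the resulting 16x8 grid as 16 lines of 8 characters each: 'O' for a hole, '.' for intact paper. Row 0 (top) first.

Op 1 fold_left: fold axis v@4; visible region now rows[0,16) x cols[0,4) = 16x4
Op 2 fold_down: fold axis h@8; visible region now rows[8,16) x cols[0,4) = 8x4
Op 3 fold_up: fold axis h@12; visible region now rows[8,12) x cols[0,4) = 4x4
Op 4 fold_right: fold axis v@2; visible region now rows[8,12) x cols[2,4) = 4x2
Op 5 cut(3, 1): punch at orig (11,3); cuts so far [(11, 3)]; region rows[8,12) x cols[2,4) = 4x2
Op 6 cut(1, 1): punch at orig (9,3); cuts so far [(9, 3), (11, 3)]; region rows[8,12) x cols[2,4) = 4x2
Op 7 cut(2, 0): punch at orig (10,2); cuts so far [(9, 3), (10, 2), (11, 3)]; region rows[8,12) x cols[2,4) = 4x2
Unfold 1 (reflect across v@2): 6 holes -> [(9, 0), (9, 3), (10, 1), (10, 2), (11, 0), (11, 3)]
Unfold 2 (reflect across h@12): 12 holes -> [(9, 0), (9, 3), (10, 1), (10, 2), (11, 0), (11, 3), (12, 0), (12, 3), (13, 1), (13, 2), (14, 0), (14, 3)]
Unfold 3 (reflect across h@8): 24 holes -> [(1, 0), (1, 3), (2, 1), (2, 2), (3, 0), (3, 3), (4, 0), (4, 3), (5, 1), (5, 2), (6, 0), (6, 3), (9, 0), (9, 3), (10, 1), (10, 2), (11, 0), (11, 3), (12, 0), (12, 3), (13, 1), (13, 2), (14, 0), (14, 3)]
Unfold 4 (reflect across v@4): 48 holes -> [(1, 0), (1, 3), (1, 4), (1, 7), (2, 1), (2, 2), (2, 5), (2, 6), (3, 0), (3, 3), (3, 4), (3, 7), (4, 0), (4, 3), (4, 4), (4, 7), (5, 1), (5, 2), (5, 5), (5, 6), (6, 0), (6, 3), (6, 4), (6, 7), (9, 0), (9, 3), (9, 4), (9, 7), (10, 1), (10, 2), (10, 5), (10, 6), (11, 0), (11, 3), (11, 4), (11, 7), (12, 0), (12, 3), (12, 4), (12, 7), (13, 1), (13, 2), (13, 5), (13, 6), (14, 0), (14, 3), (14, 4), (14, 7)]

Answer: ........
O..OO..O
.OO..OO.
O..OO..O
O..OO..O
.OO..OO.
O..OO..O
........
........
O..OO..O
.OO..OO.
O..OO..O
O..OO..O
.OO..OO.
O..OO..O
........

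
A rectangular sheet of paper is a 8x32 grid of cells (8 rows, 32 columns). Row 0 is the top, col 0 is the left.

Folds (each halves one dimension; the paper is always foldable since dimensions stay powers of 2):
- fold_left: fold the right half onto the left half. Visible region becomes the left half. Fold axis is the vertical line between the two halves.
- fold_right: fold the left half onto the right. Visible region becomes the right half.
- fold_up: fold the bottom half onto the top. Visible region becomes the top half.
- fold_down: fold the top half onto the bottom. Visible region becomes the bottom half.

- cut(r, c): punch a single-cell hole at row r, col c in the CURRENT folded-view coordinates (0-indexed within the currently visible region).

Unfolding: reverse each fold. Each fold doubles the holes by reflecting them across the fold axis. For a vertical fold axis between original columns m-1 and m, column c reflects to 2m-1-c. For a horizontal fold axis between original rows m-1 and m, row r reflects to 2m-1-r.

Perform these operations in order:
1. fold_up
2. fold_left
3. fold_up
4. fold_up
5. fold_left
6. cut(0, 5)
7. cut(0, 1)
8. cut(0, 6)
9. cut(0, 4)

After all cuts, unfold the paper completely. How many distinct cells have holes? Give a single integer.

Op 1 fold_up: fold axis h@4; visible region now rows[0,4) x cols[0,32) = 4x32
Op 2 fold_left: fold axis v@16; visible region now rows[0,4) x cols[0,16) = 4x16
Op 3 fold_up: fold axis h@2; visible region now rows[0,2) x cols[0,16) = 2x16
Op 4 fold_up: fold axis h@1; visible region now rows[0,1) x cols[0,16) = 1x16
Op 5 fold_left: fold axis v@8; visible region now rows[0,1) x cols[0,8) = 1x8
Op 6 cut(0, 5): punch at orig (0,5); cuts so far [(0, 5)]; region rows[0,1) x cols[0,8) = 1x8
Op 7 cut(0, 1): punch at orig (0,1); cuts so far [(0, 1), (0, 5)]; region rows[0,1) x cols[0,8) = 1x8
Op 8 cut(0, 6): punch at orig (0,6); cuts so far [(0, 1), (0, 5), (0, 6)]; region rows[0,1) x cols[0,8) = 1x8
Op 9 cut(0, 4): punch at orig (0,4); cuts so far [(0, 1), (0, 4), (0, 5), (0, 6)]; region rows[0,1) x cols[0,8) = 1x8
Unfold 1 (reflect across v@8): 8 holes -> [(0, 1), (0, 4), (0, 5), (0, 6), (0, 9), (0, 10), (0, 11), (0, 14)]
Unfold 2 (reflect across h@1): 16 holes -> [(0, 1), (0, 4), (0, 5), (0, 6), (0, 9), (0, 10), (0, 11), (0, 14), (1, 1), (1, 4), (1, 5), (1, 6), (1, 9), (1, 10), (1, 11), (1, 14)]
Unfold 3 (reflect across h@2): 32 holes -> [(0, 1), (0, 4), (0, 5), (0, 6), (0, 9), (0, 10), (0, 11), (0, 14), (1, 1), (1, 4), (1, 5), (1, 6), (1, 9), (1, 10), (1, 11), (1, 14), (2, 1), (2, 4), (2, 5), (2, 6), (2, 9), (2, 10), (2, 11), (2, 14), (3, 1), (3, 4), (3, 5), (3, 6), (3, 9), (3, 10), (3, 11), (3, 14)]
Unfold 4 (reflect across v@16): 64 holes -> [(0, 1), (0, 4), (0, 5), (0, 6), (0, 9), (0, 10), (0, 11), (0, 14), (0, 17), (0, 20), (0, 21), (0, 22), (0, 25), (0, 26), (0, 27), (0, 30), (1, 1), (1, 4), (1, 5), (1, 6), (1, 9), (1, 10), (1, 11), (1, 14), (1, 17), (1, 20), (1, 21), (1, 22), (1, 25), (1, 26), (1, 27), (1, 30), (2, 1), (2, 4), (2, 5), (2, 6), (2, 9), (2, 10), (2, 11), (2, 14), (2, 17), (2, 20), (2, 21), (2, 22), (2, 25), (2, 26), (2, 27), (2, 30), (3, 1), (3, 4), (3, 5), (3, 6), (3, 9), (3, 10), (3, 11), (3, 14), (3, 17), (3, 20), (3, 21), (3, 22), (3, 25), (3, 26), (3, 27), (3, 30)]
Unfold 5 (reflect across h@4): 128 holes -> [(0, 1), (0, 4), (0, 5), (0, 6), (0, 9), (0, 10), (0, 11), (0, 14), (0, 17), (0, 20), (0, 21), (0, 22), (0, 25), (0, 26), (0, 27), (0, 30), (1, 1), (1, 4), (1, 5), (1, 6), (1, 9), (1, 10), (1, 11), (1, 14), (1, 17), (1, 20), (1, 21), (1, 22), (1, 25), (1, 26), (1, 27), (1, 30), (2, 1), (2, 4), (2, 5), (2, 6), (2, 9), (2, 10), (2, 11), (2, 14), (2, 17), (2, 20), (2, 21), (2, 22), (2, 25), (2, 26), (2, 27), (2, 30), (3, 1), (3, 4), (3, 5), (3, 6), (3, 9), (3, 10), (3, 11), (3, 14), (3, 17), (3, 20), (3, 21), (3, 22), (3, 25), (3, 26), (3, 27), (3, 30), (4, 1), (4, 4), (4, 5), (4, 6), (4, 9), (4, 10), (4, 11), (4, 14), (4, 17), (4, 20), (4, 21), (4, 22), (4, 25), (4, 26), (4, 27), (4, 30), (5, 1), (5, 4), (5, 5), (5, 6), (5, 9), (5, 10), (5, 11), (5, 14), (5, 17), (5, 20), (5, 21), (5, 22), (5, 25), (5, 26), (5, 27), (5, 30), (6, 1), (6, 4), (6, 5), (6, 6), (6, 9), (6, 10), (6, 11), (6, 14), (6, 17), (6, 20), (6, 21), (6, 22), (6, 25), (6, 26), (6, 27), (6, 30), (7, 1), (7, 4), (7, 5), (7, 6), (7, 9), (7, 10), (7, 11), (7, 14), (7, 17), (7, 20), (7, 21), (7, 22), (7, 25), (7, 26), (7, 27), (7, 30)]

Answer: 128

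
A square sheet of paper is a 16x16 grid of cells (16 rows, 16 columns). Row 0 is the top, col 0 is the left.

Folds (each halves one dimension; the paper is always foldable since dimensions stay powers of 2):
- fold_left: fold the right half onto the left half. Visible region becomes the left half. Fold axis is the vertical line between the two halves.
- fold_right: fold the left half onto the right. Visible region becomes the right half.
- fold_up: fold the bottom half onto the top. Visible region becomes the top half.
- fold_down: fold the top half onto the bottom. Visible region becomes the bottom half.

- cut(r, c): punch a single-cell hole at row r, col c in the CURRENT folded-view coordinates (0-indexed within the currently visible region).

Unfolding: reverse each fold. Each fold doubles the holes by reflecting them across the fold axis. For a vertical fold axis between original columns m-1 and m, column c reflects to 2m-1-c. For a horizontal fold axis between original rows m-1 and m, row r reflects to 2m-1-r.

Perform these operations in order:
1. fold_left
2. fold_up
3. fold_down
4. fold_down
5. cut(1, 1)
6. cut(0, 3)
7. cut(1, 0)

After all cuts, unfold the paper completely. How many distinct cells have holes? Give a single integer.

Answer: 48

Derivation:
Op 1 fold_left: fold axis v@8; visible region now rows[0,16) x cols[0,8) = 16x8
Op 2 fold_up: fold axis h@8; visible region now rows[0,8) x cols[0,8) = 8x8
Op 3 fold_down: fold axis h@4; visible region now rows[4,8) x cols[0,8) = 4x8
Op 4 fold_down: fold axis h@6; visible region now rows[6,8) x cols[0,8) = 2x8
Op 5 cut(1, 1): punch at orig (7,1); cuts so far [(7, 1)]; region rows[6,8) x cols[0,8) = 2x8
Op 6 cut(0, 3): punch at orig (6,3); cuts so far [(6, 3), (7, 1)]; region rows[6,8) x cols[0,8) = 2x8
Op 7 cut(1, 0): punch at orig (7,0); cuts so far [(6, 3), (7, 0), (7, 1)]; region rows[6,8) x cols[0,8) = 2x8
Unfold 1 (reflect across h@6): 6 holes -> [(4, 0), (4, 1), (5, 3), (6, 3), (7, 0), (7, 1)]
Unfold 2 (reflect across h@4): 12 holes -> [(0, 0), (0, 1), (1, 3), (2, 3), (3, 0), (3, 1), (4, 0), (4, 1), (5, 3), (6, 3), (7, 0), (7, 1)]
Unfold 3 (reflect across h@8): 24 holes -> [(0, 0), (0, 1), (1, 3), (2, 3), (3, 0), (3, 1), (4, 0), (4, 1), (5, 3), (6, 3), (7, 0), (7, 1), (8, 0), (8, 1), (9, 3), (10, 3), (11, 0), (11, 1), (12, 0), (12, 1), (13, 3), (14, 3), (15, 0), (15, 1)]
Unfold 4 (reflect across v@8): 48 holes -> [(0, 0), (0, 1), (0, 14), (0, 15), (1, 3), (1, 12), (2, 3), (2, 12), (3, 0), (3, 1), (3, 14), (3, 15), (4, 0), (4, 1), (4, 14), (4, 15), (5, 3), (5, 12), (6, 3), (6, 12), (7, 0), (7, 1), (7, 14), (7, 15), (8, 0), (8, 1), (8, 14), (8, 15), (9, 3), (9, 12), (10, 3), (10, 12), (11, 0), (11, 1), (11, 14), (11, 15), (12, 0), (12, 1), (12, 14), (12, 15), (13, 3), (13, 12), (14, 3), (14, 12), (15, 0), (15, 1), (15, 14), (15, 15)]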